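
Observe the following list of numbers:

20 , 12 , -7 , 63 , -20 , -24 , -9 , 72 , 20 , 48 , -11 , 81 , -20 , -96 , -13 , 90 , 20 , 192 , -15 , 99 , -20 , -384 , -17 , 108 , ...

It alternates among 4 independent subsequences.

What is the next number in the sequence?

Split by position mod 4: positions 1, 5, 9, … form one track, and each other residue class forms its own.
Stream A = 20, -20, 20, -20, 20, -20: the oscillation 20·(−1)^(n+1).
Stream B = 12, -24, 48, -96, 192, -384: geometric with ratio -2.
Stream C = -7, -9, -11, -13, -15, -17: linear: a_n = -5 − 2·n.
Stream D = 63, 72, 81, 90, 99, 108: linear: a_n = 54 + 9·n.
Term 25 comes from stream A (its 7th entry): 20.

20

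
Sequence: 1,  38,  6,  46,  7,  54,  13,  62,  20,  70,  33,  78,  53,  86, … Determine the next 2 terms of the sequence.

86, 94

Odd-indexed and even-indexed terms follow separate rules.
Stream A: 1, 6, 7, 13, 20, 33, 53 (a Fibonacci-like recurrence a_n = a_{n-1} + a_{n-2}).
Stream B: 38, 46, 54, 62, 70, 78, 86 (arithmetic with common difference +8).
Position 15 → stream A, term 8 = 86.
The 16th slot belongs to stream B; its 8th term is 94.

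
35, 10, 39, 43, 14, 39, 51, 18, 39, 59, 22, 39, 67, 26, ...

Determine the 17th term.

30

Split by position mod 3 into 3 tracks.
Track A: 35, 43, 51, 59, 67. Linear: a_n = 27 + 8·n.
Track B: 10, 14, 18, 22, 26. Linear: a_n = 6 + 4·n.
Track C: 39, 39, 39, 39. The constant sequence 39.
The 17th slot belongs to track B; its 6th term is 30.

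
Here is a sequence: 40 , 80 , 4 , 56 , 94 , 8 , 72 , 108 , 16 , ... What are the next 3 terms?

Split by position mod 3 into 3 tracks.
Stream A: 40, 56, 72. Arithmetic with common difference +16.
Stream B: 80, 94, 108. Adding 14 each time.
Stream C: 4, 8, 16. Powers of 2.
Position 10 → stream A, term 4 = 88.
The 11th slot belongs to stream B; its 4th term is 122.
Position 12 → stream C, term 4 = 32.

88, 122, 32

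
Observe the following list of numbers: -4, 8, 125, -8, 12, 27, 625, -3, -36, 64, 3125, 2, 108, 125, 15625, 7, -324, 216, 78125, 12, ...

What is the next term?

972

Taking every 4th term gives 4 separate tracks.
Subsequence A = -4, 12, -36, 108, -324: a geometric progression (common ratio -3).
Subsequence B = 8, 27, 64, 125, 216: perfect cubes starting at 2³.
Subsequence C = 125, 625, 3125, 15625, 78125: successive powers of 5.
Subsequence D = -8, -3, 2, 7, 12: linear: a_n = -13 + 5·n.
Position 21 → subsequence A, term 6 = 972.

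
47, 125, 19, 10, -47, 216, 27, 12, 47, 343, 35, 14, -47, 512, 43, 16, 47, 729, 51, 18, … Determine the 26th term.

Split by position mod 4: positions 1, 5, 9, … form one track, and each other residue class forms its own.
Subsequence A = 47, -47, 47, -47, 47: oscillating between 47 and -47.
Subsequence B = 125, 216, 343, 512, 729: consecutive cubes n³ from n = 5.
Subsequence C = 19, 27, 35, 43, 51: linear: a_n = 11 + 8·n.
Subsequence D = 10, 12, 14, 16, 18: arithmetic with common difference +2.
The 26th slot belongs to subsequence B; its 7th term is 1331.

1331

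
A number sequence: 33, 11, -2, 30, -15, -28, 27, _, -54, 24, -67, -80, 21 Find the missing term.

-41

Positions follow the repeating pattern ABB; grouping by letter gives 2 tracks.
Track A = 33, 30, 27, 24, 21: subtracting 3 each time.
Track B = 11, -2, -15, -28, ?, -54, -67, -80: arithmetic with common difference −13.
Filling track B at index 5 by its rule yields -41.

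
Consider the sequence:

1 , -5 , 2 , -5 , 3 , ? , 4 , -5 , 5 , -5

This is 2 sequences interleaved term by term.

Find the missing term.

The terms cycle through 2 interleaved subsequences.
Subsequence A: 1, 2, 3, 4, 5. Arithmetic with common difference +1.
Subsequence B: -5, -5, ?, -5, -5. Always -5.
So the missing entry in subsequence B is -5.

-5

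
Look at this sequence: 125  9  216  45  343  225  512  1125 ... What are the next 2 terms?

729, 5625

Taking every 2nd term gives 2 separate tracks.
Subsequence A is 125, 216, 343, 512, which is perfect cubes starting at 5³.
Subsequence B is 9, 45, 225, 1125, which is a geometric progression (common ratio 5).
Term 9 comes from subsequence A (its 5th entry): 729.
Position 10 → subsequence B, term 5 = 5625.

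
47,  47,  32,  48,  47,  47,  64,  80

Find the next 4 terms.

The slot pattern repeats as AABB (period 4), so there are 2 interleaved tracks.
Stream A: 47, 47, 47, 47 (the constant sequence 47).
Stream B: 32, 48, 64, 80 (adding 16 each time).
The 9th slot belongs to stream A; its 5th term is 47.
Term 10 comes from stream A (its 6th entry): 47.
The 11th slot belongs to stream B; its 5th term is 96.
The 12th slot belongs to stream B; its 6th term is 112.

47, 47, 96, 112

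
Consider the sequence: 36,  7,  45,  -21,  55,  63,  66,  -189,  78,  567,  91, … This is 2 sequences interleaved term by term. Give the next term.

-1701

Split by position mod 2 into 2 tracks.
Stream A: 36, 45, 55, 66, 78, 91. Triangular numbers n(n+1)/2 for n = 8, 9, ….
Stream B: 7, -21, 63, -189, 567. A geometric progression (common ratio -3).
The 12th slot belongs to stream B; its 6th term is -1701.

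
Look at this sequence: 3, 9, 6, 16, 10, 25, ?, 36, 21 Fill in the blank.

Taking every 2nd term gives 2 separate tracks.
Subsequence A is 3, 6, 10, ?, 21, which is the triangular numbers T_2, T_3, ….
Subsequence B is 9, 16, 25, 36, which is consecutive squares n² from n = 3.
The gap is subsequence A's term 4; the rule gives 15.

15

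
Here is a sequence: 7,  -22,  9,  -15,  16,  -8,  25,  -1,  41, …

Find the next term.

6

Taking every 2nd term gives 2 separate tracks.
Track A = 7, 9, 16, 25, 41: Fibonacci-style (each term is the sum of the two before it).
Track B = -22, -15, -8, -1: arithmetic, step +7.
Position 10 → track B, term 5 = 6.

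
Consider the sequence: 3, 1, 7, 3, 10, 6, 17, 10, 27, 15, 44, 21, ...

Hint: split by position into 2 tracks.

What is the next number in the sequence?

71

Odd-indexed and even-indexed terms follow separate rules.
Track A: 3, 7, 10, 17, 27, 44 — Fibonacci-style (each term is the sum of the two before it).
Track B: 1, 3, 6, 10, 15, 21 — triangular numbers n(n+1)/2 for n = 1, 2, ….
Position 13 → track A, term 7 = 71.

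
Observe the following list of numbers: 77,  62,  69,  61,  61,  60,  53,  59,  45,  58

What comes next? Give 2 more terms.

Taking every 2nd term gives 2 separate tracks.
Track A: 77, 69, 61, 53, 45 — arithmetic, step −8.
Track B: 62, 61, 60, 59, 58 — subtracting 1 each time.
Position 11 falls in track A as its term 6, giving 37.
Position 12 → track B, term 6 = 57.

37, 57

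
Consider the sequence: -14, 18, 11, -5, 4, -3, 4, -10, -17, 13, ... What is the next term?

-24

Reading positions in blocks of 3 reveals the pattern ABB — 2 tracks woven together.
Subsequence A is -14, -5, 4, 13, which is linear: a_n = -23 + 9·n.
Subsequence B is 18, 11, 4, -3, -10, -17, which is arithmetic with common difference −7.
Position 11 falls in subsequence B as its term 7, giving -24.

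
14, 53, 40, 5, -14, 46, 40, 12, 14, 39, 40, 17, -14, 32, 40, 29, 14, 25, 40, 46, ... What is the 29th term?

Split by position mod 4: positions 1, 5, 9, … form one track, and each other residue class forms its own.
Track A: 14, -14, 14, -14, 14 — oscillating between 14 and -14.
Track B: 53, 46, 39, 32, 25 — linear: a_n = 60 − 7·n.
Track C: 40, 40, 40, 40, 40 — constant 40.
Track D: 5, 12, 17, 29, 46 — Fibonacci-style (each term is the sum of the two before it).
The 29th slot belongs to track A; its 8th term is -14.

-14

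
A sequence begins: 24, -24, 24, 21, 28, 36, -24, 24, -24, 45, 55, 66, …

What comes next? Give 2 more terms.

24, -24

Reading positions in blocks of 6 reveals the pattern AAABBB — 2 tracks woven together.
Track A: 24, -24, 24, -24, 24, -24. The oscillation 24·(−1)^(n+1).
Track B: 21, 28, 36, 45, 55, 66. The triangular numbers T_6, T_7, ….
Position 13 → track A, term 7 = 24.
Position 14 → track A, term 8 = -24.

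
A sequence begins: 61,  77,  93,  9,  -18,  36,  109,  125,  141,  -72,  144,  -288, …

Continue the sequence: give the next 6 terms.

Positions follow the repeating pattern AAABBB; grouping by letter gives 2 tracks.
Subsequence A: 61, 77, 93, 109, 125, 141 (arithmetic, step +16).
Subsequence B: 9, -18, 36, -72, 144, -288 (geometric with ratio -2).
Term 13 comes from subsequence A (its 7th entry): 157.
Position 14 falls in subsequence A as its term 8, giving 173.
Position 15 → subsequence A, term 9 = 189.
Position 16 falls in subsequence B as its term 7, giving 576.
The 17th slot belongs to subsequence B; its 8th term is -1152.
The 18th slot belongs to subsequence B; its 9th term is 2304.

157, 173, 189, 576, -1152, 2304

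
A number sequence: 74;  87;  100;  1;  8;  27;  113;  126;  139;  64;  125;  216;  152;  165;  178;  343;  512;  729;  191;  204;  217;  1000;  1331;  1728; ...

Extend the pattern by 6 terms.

The slot pattern repeats as AAABBB (period 6), so there are 2 interleaved tracks.
Track A: 74, 87, 100, 113, 126, 139, 152, 165, 178, 191, 204, 217 — arithmetic, step +13.
Track B: 1, 8, 27, 64, 125, 216, 343, 512, 729, 1000, 1331, 1728 — perfect cubes starting at 1³.
Position 25 → track A, term 13 = 230.
Position 26 → track A, term 14 = 243.
Position 27 → track A, term 15 = 256.
Position 28 → track B, term 13 = 2197.
Position 29 falls in track B as its term 14, giving 2744.
Position 30 falls in track B as its term 15, giving 3375.

230, 243, 256, 2197, 2744, 3375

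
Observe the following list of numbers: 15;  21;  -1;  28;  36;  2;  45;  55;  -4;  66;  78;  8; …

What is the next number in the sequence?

Reading positions in blocks of 3 reveals the pattern AAB — 2 tracks woven together.
Track A: 15, 21, 28, 36, 45, 55, 66, 78 — the triangular numbers T_5, T_6, ….
Track B: -1, 2, -4, 8 — geometric, ×-2 each step.
Term 13 comes from track A (its 9th entry): 91.

91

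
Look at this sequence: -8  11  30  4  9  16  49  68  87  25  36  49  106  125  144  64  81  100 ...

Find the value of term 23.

144

The slot pattern repeats as AAABBB (period 6), so there are 2 interleaved tracks.
Track A: -8, 11, 30, 49, 68, 87, 106, 125, 144. Arithmetic, step +19.
Track B: 4, 9, 16, 25, 36, 49, 64, 81, 100. Perfect squares starting at 2².
Position 23 → track B, term 11 = 144.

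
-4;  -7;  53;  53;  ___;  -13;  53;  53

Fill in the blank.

Reading positions in blocks of 4 reveals the pattern AABB — 2 tracks woven together.
Stream A: -4, -7, ?, -13 — subtracting 3 each time.
Stream B: 53, 53, 53, 53 — always 53.
Stream A's pattern makes the blank -10.

-10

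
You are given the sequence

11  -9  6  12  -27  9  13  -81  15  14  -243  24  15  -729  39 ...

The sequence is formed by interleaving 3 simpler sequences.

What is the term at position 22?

18

Split by position mod 3 into 3 tracks.
Subsequence A is 11, 12, 13, 14, 15, which is adding 1 each time.
Subsequence B is -9, -27, -81, -243, -729, which is multiplying by 3 each time.
Subsequence C is 6, 9, 15, 24, 39, which is a Fibonacci-like recurrence a_n = a_{n-1} + a_{n-2}.
Position 22 falls in subsequence A as its term 8, giving 18.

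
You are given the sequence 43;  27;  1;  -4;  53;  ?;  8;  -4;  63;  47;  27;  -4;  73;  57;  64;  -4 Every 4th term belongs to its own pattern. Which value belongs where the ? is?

37

Taking every 4th term gives 4 separate tracks.
Subsequence A: 43, 53, 63, 73 (arithmetic with common difference +10).
Subsequence B: 27, ?, 47, 57 (arithmetic, step +10).
Subsequence C: 1, 8, 27, 64 (consecutive cubes n³ from n = 1).
Subsequence D: -4, -4, -4, -4 (the constant sequence -4).
So the missing entry in subsequence B is 37.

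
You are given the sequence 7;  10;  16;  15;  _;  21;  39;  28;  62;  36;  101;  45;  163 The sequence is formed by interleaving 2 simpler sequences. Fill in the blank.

Positions 1, 3, 5, … form one subsequence and positions 2, 4, 6, … form another.
Track A: 7, 16, ?, 39, 62, 101, 163 (a Fibonacci-like recurrence a_n = a_{n-1} + a_{n-2}).
Track B: 10, 15, 21, 28, 36, 45 (triangular numbers n(n+1)/2 for n = 4, 5, …).
So the missing entry in track A is 23.

23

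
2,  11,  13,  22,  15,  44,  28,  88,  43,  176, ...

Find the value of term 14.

704

The terms cycle through 2 interleaved subsequences.
Subsequence A: 2, 13, 15, 28, 43 (a Fibonacci-like recurrence a_n = a_{n-1} + a_{n-2}).
Subsequence B: 11, 22, 44, 88, 176 (geometric with ratio 2).
Position 14 → subsequence B, term 7 = 704.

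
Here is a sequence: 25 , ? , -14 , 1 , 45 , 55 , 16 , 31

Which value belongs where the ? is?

35

Positions follow the repeating pattern AABB; grouping by letter gives 2 tracks.
Stream A is 25, ?, 45, 55, which is arithmetic, step +10.
Stream B is -14, 1, 16, 31, which is arithmetic with common difference +15.
Filling stream A at index 2 by its rule yields 35.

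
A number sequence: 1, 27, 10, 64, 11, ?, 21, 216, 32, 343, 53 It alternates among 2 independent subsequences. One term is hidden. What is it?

125

Split by position mod 2 into 2 tracks.
Track A is 1, 10, 11, 21, 32, 53, which is a Fibonacci-like recurrence a_n = a_{n-1} + a_{n-2}.
Track B is 27, 64, ?, 216, 343, which is consecutive cubes n³ from n = 3.
So the missing entry in track B is 125.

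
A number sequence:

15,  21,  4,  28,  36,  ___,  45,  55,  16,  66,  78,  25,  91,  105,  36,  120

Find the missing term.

The slot pattern repeats as AAB (period 3), so there are 2 interleaved tracks.
Subsequence A = 15, 21, 28, 36, 45, 55, 66, 78, 91, 105, 120: triangular numbers starting at T_5.
Subsequence B = 4, ?, 16, 25, 36: consecutive squares n² from n = 2.
So the missing entry in subsequence B is 9.

9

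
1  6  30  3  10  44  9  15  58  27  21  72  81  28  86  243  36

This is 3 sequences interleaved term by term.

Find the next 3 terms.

The terms cycle through 3 interleaved subsequences.
Subsequence A: 1, 3, 9, 27, 81, 243 (powers 3^0, 3^1, 3^2, …).
Subsequence B: 6, 10, 15, 21, 28, 36 (the triangular numbers T_3, T_4, …).
Subsequence C: 30, 44, 58, 72, 86 (arithmetic with common difference +14).
Position 18 falls in subsequence C as its term 6, giving 100.
Term 19 comes from subsequence A (its 7th entry): 729.
Term 20 comes from subsequence B (its 7th entry): 45.

100, 729, 45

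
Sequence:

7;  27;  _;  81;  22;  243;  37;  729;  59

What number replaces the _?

15

Positions 1, 3, 5, … form one subsequence and positions 2, 4, 6, … form another.
Subsequence A = 7, ?, 22, 37, 59: a Fibonacci-like recurrence a_n = a_{n-1} + a_{n-2}.
Subsequence B = 27, 81, 243, 729: powers of 3.
Filling subsequence A at index 2 by its rule yields 15.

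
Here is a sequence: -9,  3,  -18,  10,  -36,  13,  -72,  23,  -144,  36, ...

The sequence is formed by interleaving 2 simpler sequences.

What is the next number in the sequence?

-288

Positions 1, 3, 5, … form one subsequence and positions 2, 4, 6, … form another.
Stream A is -9, -18, -36, -72, -144, which is geometric with ratio 2.
Stream B is 3, 10, 13, 23, 36, which is each term equals the sum of the previous two.
Position 11 → stream A, term 6 = -288.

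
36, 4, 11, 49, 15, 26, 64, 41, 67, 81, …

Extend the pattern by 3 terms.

The slot pattern repeats as ABB (period 3), so there are 2 interleaved tracks.
Track A: 36, 49, 64, 81 — perfect squares starting at 6².
Track B: 4, 11, 15, 26, 41, 67 — Fibonacci-style (each term is the sum of the two before it).
Term 11 comes from track B (its 7th entry): 108.
The 12th slot belongs to track B; its 8th term is 175.
Term 13 comes from track A (its 5th entry): 100.

108, 175, 100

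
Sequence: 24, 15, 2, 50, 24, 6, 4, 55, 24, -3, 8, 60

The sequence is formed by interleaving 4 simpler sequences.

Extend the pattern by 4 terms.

Split by position mod 4 into 4 tracks.
Track A: 24, 24, 24 (constant 24).
Track B: 15, 6, -3 (linear: a_n = 24 − 9·n).
Track C: 2, 4, 8 (powers 2^1, 2^2, 2^3, …).
Track D: 50, 55, 60 (linear: a_n = 45 + 5·n).
The 13th slot belongs to track A; its 4th term is 24.
Term 14 comes from track B (its 4th entry): -12.
Term 15 comes from track C (its 4th entry): 16.
The 16th slot belongs to track D; its 4th term is 65.

24, -12, 16, 65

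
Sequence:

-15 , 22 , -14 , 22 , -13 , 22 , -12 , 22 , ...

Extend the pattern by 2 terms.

Split by position mod 2 into 2 tracks.
Track A is -15, -14, -13, -12, which is adding 1 each time.
Track B is 22, 22, 22, 22, which is always 22.
Position 9 → track A, term 5 = -11.
Term 10 comes from track B (its 5th entry): 22.

-11, 22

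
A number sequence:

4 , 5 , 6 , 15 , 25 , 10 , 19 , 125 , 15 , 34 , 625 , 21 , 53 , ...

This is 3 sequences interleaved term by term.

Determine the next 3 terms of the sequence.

3125, 28, 87

Read the sequence 3 terms at a time; column i is its own pattern.
Track A: 4, 15, 19, 34, 53. Each term equals the sum of the previous two.
Track B: 5, 25, 125, 625. Successive powers of 5.
Track C: 6, 10, 15, 21. Triangular numbers n(n+1)/2 for n = 3, 4, ….
Position 14 → track B, term 5 = 3125.
Term 15 comes from track C (its 5th entry): 28.
Position 16 falls in track A as its term 6, giving 87.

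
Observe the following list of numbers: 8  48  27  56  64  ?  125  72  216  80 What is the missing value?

64

Positions 1, 3, 5, … form one subsequence and positions 2, 4, 6, … form another.
Track A: 8, 27, 64, 125, 216. The cubes 2³, 3³, 4³, ….
Track B: 48, 56, ?, 72, 80. Arithmetic, step +8.
So the missing entry in track B is 64.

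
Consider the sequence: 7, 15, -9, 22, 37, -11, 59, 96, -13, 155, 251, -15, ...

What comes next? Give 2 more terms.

406, 657

Reading positions in blocks of 3 reveals the pattern AAB — 2 tracks woven together.
Subsequence A = 7, 15, 22, 37, 59, 96, 155, 251: a Fibonacci-like recurrence a_n = a_{n-1} + a_{n-2}.
Subsequence B = -9, -11, -13, -15: arithmetic, step −2.
Position 13 falls in subsequence A as its term 9, giving 406.
Position 14 → subsequence A, term 10 = 657.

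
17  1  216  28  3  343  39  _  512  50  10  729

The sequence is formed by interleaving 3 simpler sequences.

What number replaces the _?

6

Split by position mod 3 into 3 tracks.
Track A = 17, 28, 39, 50: adding 11 each time.
Track B = 1, 3, ?, 10: triangular numbers n(n+1)/2 for n = 1, 2, ….
Track C = 216, 343, 512, 729: perfect cubes starting at 6³.
Track B's pattern makes the blank 6.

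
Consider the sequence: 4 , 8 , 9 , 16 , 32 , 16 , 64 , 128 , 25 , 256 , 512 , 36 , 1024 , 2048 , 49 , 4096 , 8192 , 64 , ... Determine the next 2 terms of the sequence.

Positions follow the repeating pattern AAB; grouping by letter gives 2 tracks.
Subsequence A = 4, 8, 16, 32, 64, 128, 256, 512, 1024, 2048, 4096, 8192: multiplying by 2 each time.
Subsequence B = 9, 16, 25, 36, 49, 64: the squares 3², 4², 5², ….
Position 19 falls in subsequence A as its term 13, giving 16384.
Term 20 comes from subsequence A (its 14th entry): 32768.

16384, 32768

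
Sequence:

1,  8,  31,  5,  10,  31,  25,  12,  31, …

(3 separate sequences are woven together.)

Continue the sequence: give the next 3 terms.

The terms cycle through 3 interleaved subsequences.
Subsequence A: 1, 5, 25 (powers 5^0, 5^1, 5^2, …).
Subsequence B: 8, 10, 12 (arithmetic, step +2).
Subsequence C: 31, 31, 31 (the constant sequence 31).
The 10th slot belongs to subsequence A; its 4th term is 125.
Position 11 → subsequence B, term 4 = 14.
Term 12 comes from subsequence C (its 4th entry): 31.

125, 14, 31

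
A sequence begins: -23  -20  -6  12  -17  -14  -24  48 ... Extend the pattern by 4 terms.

The slot pattern repeats as AABB (period 4), so there are 2 interleaved tracks.
Track A: -23, -20, -17, -14 — arithmetic, step +3.
Track B: -6, 12, -24, 48 — a geometric progression (common ratio -2).
The 9th slot belongs to track A; its 5th term is -11.
Term 10 comes from track A (its 6th entry): -8.
Position 11 → track B, term 5 = -96.
Position 12 falls in track B as its term 6, giving 192.

-11, -8, -96, 192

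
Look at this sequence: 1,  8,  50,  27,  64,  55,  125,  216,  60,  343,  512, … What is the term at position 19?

Positions follow the repeating pattern AAB; grouping by letter gives 2 tracks.
Stream A: 1, 8, 27, 64, 125, 216, 343, 512. Perfect cubes starting at 1³.
Stream B: 50, 55, 60. Adding 5 each time.
Position 19 falls in stream A as its term 13, giving 2197.

2197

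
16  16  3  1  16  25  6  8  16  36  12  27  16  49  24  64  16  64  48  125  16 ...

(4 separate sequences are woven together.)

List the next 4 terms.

The terms cycle through 4 interleaved subsequences.
Track A: 16, 16, 16, 16, 16, 16. Always 16.
Track B: 16, 25, 36, 49, 64. The squares 4², 5², 6², ….
Track C: 3, 6, 12, 24, 48. Geometric, ×2 each step.
Track D: 1, 8, 27, 64, 125. Consecutive cubes n³ from n = 1.
The 22nd slot belongs to track B; its 6th term is 81.
Position 23 → track C, term 6 = 96.
Position 24 → track D, term 6 = 216.
The 25th slot belongs to track A; its 7th term is 16.

81, 96, 216, 16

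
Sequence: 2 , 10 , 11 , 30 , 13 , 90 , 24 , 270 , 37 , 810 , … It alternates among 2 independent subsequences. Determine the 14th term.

7290

The terms cycle through 2 interleaved subsequences.
Track A: 2, 11, 13, 24, 37 (each term equals the sum of the previous two).
Track B: 10, 30, 90, 270, 810 (geometric, ×3 each step).
Term 14 comes from track B (its 7th entry): 7290.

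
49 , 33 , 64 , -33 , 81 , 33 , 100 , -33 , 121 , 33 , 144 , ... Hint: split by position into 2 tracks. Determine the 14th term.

The terms cycle through 2 interleaved subsequences.
Track A = 49, 64, 81, 100, 121, 144: consecutive squares n² from n = 7.
Track B = 33, -33, 33, -33, 33: oscillating between 33 and -33.
Position 14 falls in track B as its term 7, giving 33.

33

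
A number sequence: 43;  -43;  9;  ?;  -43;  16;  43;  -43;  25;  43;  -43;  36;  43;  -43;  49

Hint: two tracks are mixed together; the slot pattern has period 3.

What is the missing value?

43

Reading positions in blocks of 3 reveals the pattern AAB — 2 tracks woven together.
Track A: 43, -43, ?, -43, 43, -43, 43, -43, 43, -43. The oscillation 43·(−1)^(n+1).
Track B: 9, 16, 25, 36, 49. The squares 3², 4², 5², ….
The gap is track A's term 3; the rule gives 43.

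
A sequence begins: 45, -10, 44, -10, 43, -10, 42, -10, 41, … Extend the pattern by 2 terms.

Split by position mod 2 into 2 tracks.
Stream A is 45, 44, 43, 42, 41, which is arithmetic with common difference −1.
Stream B is -10, -10, -10, -10, which is constant -10.
Position 10 → stream B, term 5 = -10.
Term 11 comes from stream A (its 6th entry): 40.

-10, 40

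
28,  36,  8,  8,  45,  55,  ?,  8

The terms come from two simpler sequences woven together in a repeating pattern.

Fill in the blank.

8

Positions follow the repeating pattern AABB; grouping by letter gives 2 tracks.
Subsequence A: 28, 36, 45, 55. Triangular numbers starting at T_7.
Subsequence B: 8, 8, ?, 8. Always 8.
Filling subsequence B at index 3 by its rule yields 8.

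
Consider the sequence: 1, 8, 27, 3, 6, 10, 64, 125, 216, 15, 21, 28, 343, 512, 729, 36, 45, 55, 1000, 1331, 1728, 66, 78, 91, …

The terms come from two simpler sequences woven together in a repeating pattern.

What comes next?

The slot pattern repeats as AAABBB (period 6), so there are 2 interleaved tracks.
Subsequence A is 1, 8, 27, 64, 125, 216, 343, 512, 729, 1000, 1331, 1728, which is consecutive cubes n³ from n = 1.
Subsequence B is 3, 6, 10, 15, 21, 28, 36, 45, 55, 66, 78, 91, which is triangular numbers starting at T_2.
Term 25 comes from subsequence A (its 13th entry): 2197.

2197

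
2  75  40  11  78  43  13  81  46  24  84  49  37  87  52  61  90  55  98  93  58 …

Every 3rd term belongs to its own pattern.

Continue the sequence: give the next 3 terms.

159, 96, 61

Split by position mod 3 into 3 tracks.
Subsequence A: 2, 11, 13, 24, 37, 61, 98 — Fibonacci-style (each term is the sum of the two before it).
Subsequence B: 75, 78, 81, 84, 87, 90, 93 — arithmetic, step +3.
Subsequence C: 40, 43, 46, 49, 52, 55, 58 — linear: a_n = 37 + 3·n.
Position 22 → subsequence A, term 8 = 159.
Position 23 falls in subsequence B as its term 8, giving 96.
Position 24 falls in subsequence C as its term 8, giving 61.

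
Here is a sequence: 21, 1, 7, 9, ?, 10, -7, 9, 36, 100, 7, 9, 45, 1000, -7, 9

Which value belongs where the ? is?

The terms cycle through 4 interleaved subsequences.
Stream A: 21, ?, 36, 45 (triangular numbers starting at T_6).
Stream B: 1, 10, 100, 1000 (successive powers of 10).
Stream C: 7, -7, 7, -7 (the oscillation 7·(−1)^(n+1)).
Stream D: 9, 9, 9, 9 (constant 9).
The gap is stream A's term 2; the rule gives 28.

28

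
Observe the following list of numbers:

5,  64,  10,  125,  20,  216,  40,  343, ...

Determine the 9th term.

Positions 1, 3, 5, … form one subsequence and positions 2, 4, 6, … form another.
Track A = 5, 10, 20, 40: geometric, ×2 each step.
Track B = 64, 125, 216, 343: the cubes 4³, 5³, 6³, ….
Position 9 falls in track A as its term 5, giving 80.

80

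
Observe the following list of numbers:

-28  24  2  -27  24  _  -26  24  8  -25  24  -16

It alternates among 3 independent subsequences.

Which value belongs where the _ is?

-4

Split by position mod 3: positions 1, 4, 7, … form one track, and each other residue class forms its own.
Track A: -28, -27, -26, -25 (arithmetic with common difference +1).
Track B: 24, 24, 24, 24 (constant 24).
Track C: 2, ?, 8, -16 (geometric with ratio -2).
So the missing entry in track C is -4.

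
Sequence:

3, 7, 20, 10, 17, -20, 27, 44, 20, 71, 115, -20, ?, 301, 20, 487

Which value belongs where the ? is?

Positions follow the repeating pattern AAB; grouping by letter gives 2 tracks.
Subsequence A is 3, 7, 10, 17, 27, 44, 71, 115, ?, 301, 487, which is each term equals the sum of the previous two.
Subsequence B is 20, -20, 20, -20, 20, which is the oscillation 20·(−1)^(n+1).
Subsequence A's pattern makes the blank 186.

186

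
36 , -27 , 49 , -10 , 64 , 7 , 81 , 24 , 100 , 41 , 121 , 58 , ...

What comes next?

The terms cycle through 2 interleaved subsequences.
Subsequence A: 36, 49, 64, 81, 100, 121 — perfect squares starting at 6².
Subsequence B: -27, -10, 7, 24, 41, 58 — linear: a_n = -44 + 17·n.
Position 13 → subsequence A, term 7 = 144.

144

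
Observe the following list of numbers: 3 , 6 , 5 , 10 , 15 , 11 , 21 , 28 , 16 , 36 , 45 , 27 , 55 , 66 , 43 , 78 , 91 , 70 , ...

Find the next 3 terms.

Positions follow the repeating pattern AAB; grouping by letter gives 2 tracks.
Track A: 3, 6, 10, 15, 21, 28, 36, 45, 55, 66, 78, 91. Triangular numbers n(n+1)/2 for n = 2, 3, ….
Track B: 5, 11, 16, 27, 43, 70. A Fibonacci-like recurrence a_n = a_{n-1} + a_{n-2}.
Position 19 → track A, term 13 = 105.
Position 20 falls in track A as its term 14, giving 120.
Position 21 falls in track B as its term 7, giving 113.

105, 120, 113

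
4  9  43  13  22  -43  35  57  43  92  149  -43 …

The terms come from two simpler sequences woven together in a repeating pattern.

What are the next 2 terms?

Reading positions in blocks of 3 reveals the pattern AAB — 2 tracks woven together.
Stream A = 4, 9, 13, 22, 35, 57, 92, 149: each term equals the sum of the previous two.
Stream B = 43, -43, 43, -43: alternating ±43.
Position 13 → stream A, term 9 = 241.
Position 14 → stream A, term 10 = 390.

241, 390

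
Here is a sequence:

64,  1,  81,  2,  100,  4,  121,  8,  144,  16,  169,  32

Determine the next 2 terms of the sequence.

Odd-indexed and even-indexed terms follow separate rules.
Track A: 64, 81, 100, 121, 144, 169 — the squares 8², 9², 10², ….
Track B: 1, 2, 4, 8, 16, 32 — powers 2^0, 2^1, 2^2, ….
Term 13 comes from track A (its 7th entry): 196.
Position 14 → track B, term 7 = 64.

196, 64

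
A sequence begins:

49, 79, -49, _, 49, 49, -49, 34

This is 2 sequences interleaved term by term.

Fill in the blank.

64

The terms cycle through 2 interleaved subsequences.
Track A is 49, -49, 49, -49, which is the oscillation 49·(−1)^(n+1).
Track B is 79, ?, 49, 34, which is arithmetic with common difference −15.
Track B's pattern makes the blank 64.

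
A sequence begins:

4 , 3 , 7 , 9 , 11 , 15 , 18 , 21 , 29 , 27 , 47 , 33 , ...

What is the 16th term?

45

Split by position mod 2 into 2 tracks.
Track A = 4, 7, 11, 18, 29, 47: a Fibonacci-like recurrence a_n = a_{n-1} + a_{n-2}.
Track B = 3, 9, 15, 21, 27, 33: arithmetic with common difference +6.
Term 16 comes from track B (its 8th entry): 45.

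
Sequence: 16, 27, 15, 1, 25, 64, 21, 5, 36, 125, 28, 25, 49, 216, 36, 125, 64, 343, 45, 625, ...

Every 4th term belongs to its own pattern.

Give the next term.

81

The terms cycle through 4 interleaved subsequences.
Track A: 16, 25, 36, 49, 64. Perfect squares starting at 4².
Track B: 27, 64, 125, 216, 343. Perfect cubes starting at 3³.
Track C: 15, 21, 28, 36, 45. Triangular numbers starting at T_5.
Track D: 1, 5, 25, 125, 625. Powers 5^0, 5^1, 5^2, ….
The 21st slot belongs to track A; its 6th term is 81.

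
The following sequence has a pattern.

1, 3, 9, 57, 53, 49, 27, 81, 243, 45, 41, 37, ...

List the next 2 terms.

The slot pattern repeats as AAABBB (period 6), so there are 2 interleaved tracks.
Track A = 1, 3, 9, 27, 81, 243: multiplying by 3 each time.
Track B = 57, 53, 49, 45, 41, 37: arithmetic with common difference −4.
The 13th slot belongs to track A; its 7th term is 729.
The 14th slot belongs to track A; its 8th term is 2187.

729, 2187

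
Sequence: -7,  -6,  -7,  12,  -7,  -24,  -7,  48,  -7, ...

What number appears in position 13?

-7

Split by position mod 2 into 2 tracks.
Stream A: -7, -7, -7, -7, -7 (always -7).
Stream B: -6, 12, -24, 48 (geometric with ratio -2).
Position 13 falls in stream A as its term 7, giving -7.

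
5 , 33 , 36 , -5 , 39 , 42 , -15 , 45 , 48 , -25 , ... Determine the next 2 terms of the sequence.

51, 54

Positions follow the repeating pattern ABB; grouping by letter gives 2 tracks.
Subsequence A = 5, -5, -15, -25: subtracting 10 each time.
Subsequence B = 33, 36, 39, 42, 45, 48: arithmetic, step +3.
Position 11 → subsequence B, term 7 = 51.
Position 12 → subsequence B, term 8 = 54.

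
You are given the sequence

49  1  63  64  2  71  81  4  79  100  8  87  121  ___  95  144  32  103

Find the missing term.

Read the sequence 3 terms at a time; column i is its own pattern.
Track A: 49, 64, 81, 100, 121, 144 — perfect squares starting at 7².
Track B: 1, 2, 4, 8, ?, 32 — powers 2^0, 2^1, 2^2, ….
Track C: 63, 71, 79, 87, 95, 103 — arithmetic, step +8.
The gap is track B's term 5; the rule gives 16.

16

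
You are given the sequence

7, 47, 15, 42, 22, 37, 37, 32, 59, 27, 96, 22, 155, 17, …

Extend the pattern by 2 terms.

251, 12

Taking every 2nd term gives 2 separate tracks.
Track A = 7, 15, 22, 37, 59, 96, 155: Fibonacci-style (each term is the sum of the two before it).
Track B = 47, 42, 37, 32, 27, 22, 17: arithmetic with common difference −5.
Position 15 → track A, term 8 = 251.
The 16th slot belongs to track B; its 8th term is 12.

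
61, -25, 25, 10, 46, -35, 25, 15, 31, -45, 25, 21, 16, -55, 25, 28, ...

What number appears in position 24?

Read the sequence 4 terms at a time; column i is its own pattern.
Stream A = 61, 46, 31, 16: arithmetic, step −15.
Stream B = -25, -35, -45, -55: linear: a_n = -15 − 10·n.
Stream C = 25, 25, 25, 25: the constant sequence 25.
Stream D = 10, 15, 21, 28: the triangular numbers T_4, T_5, ….
Position 24 falls in stream D as its term 6, giving 45.

45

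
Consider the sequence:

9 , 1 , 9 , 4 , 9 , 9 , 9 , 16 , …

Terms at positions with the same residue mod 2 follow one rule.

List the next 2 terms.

9, 25

Positions 1, 3, 5, … form one subsequence and positions 2, 4, 6, … form another.
Stream A: 9, 9, 9, 9 (the constant sequence 9).
Stream B: 1, 4, 9, 16 (the squares 1², 2², 3², …).
Term 9 comes from stream A (its 5th entry): 9.
Term 10 comes from stream B (its 5th entry): 25.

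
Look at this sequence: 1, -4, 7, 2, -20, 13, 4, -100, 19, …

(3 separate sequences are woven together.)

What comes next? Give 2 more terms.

The terms cycle through 3 interleaved subsequences.
Subsequence A: 1, 2, 4 — successive powers of 2.
Subsequence B: -4, -20, -100 — multiplying by 5 each time.
Subsequence C: 7, 13, 19 — linear: a_n = 1 + 6·n.
Position 10 → subsequence A, term 4 = 8.
The 11th slot belongs to subsequence B; its 4th term is -500.

8, -500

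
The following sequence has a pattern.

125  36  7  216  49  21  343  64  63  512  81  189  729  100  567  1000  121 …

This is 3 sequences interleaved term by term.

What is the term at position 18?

Taking every 3rd term gives 3 separate tracks.
Subsequence A: 125, 216, 343, 512, 729, 1000 (consecutive cubes n³ from n = 5).
Subsequence B: 36, 49, 64, 81, 100, 121 (perfect squares starting at 6²).
Subsequence C: 7, 21, 63, 189, 567 (multiplying by 3 each time).
The 18th slot belongs to subsequence C; its 6th term is 1701.

1701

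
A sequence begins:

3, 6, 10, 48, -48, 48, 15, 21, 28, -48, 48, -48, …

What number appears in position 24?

Positions follow the repeating pattern AAABBB; grouping by letter gives 2 tracks.
Stream A: 3, 6, 10, 15, 21, 28 — triangular numbers n(n+1)/2 for n = 2, 3, ….
Stream B: 48, -48, 48, -48, 48, -48 — oscillating between 48 and -48.
The 24th slot belongs to stream B; its 12th term is -48.

-48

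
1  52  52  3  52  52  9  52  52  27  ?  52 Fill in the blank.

The slot pattern repeats as ABB (period 3), so there are 2 interleaved tracks.
Stream A: 1, 3, 9, 27. Powers of 3.
Stream B: 52, 52, 52, 52, 52, 52, ?, 52. The constant sequence 52.
Filling stream B at index 7 by its rule yields 52.

52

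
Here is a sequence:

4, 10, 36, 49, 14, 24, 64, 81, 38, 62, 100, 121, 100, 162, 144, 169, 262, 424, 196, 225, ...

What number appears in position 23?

256

Reading positions in blocks of 4 reveals the pattern AABB — 2 tracks woven together.
Track A is 4, 10, 14, 24, 38, 62, 100, 162, 262, 424, which is Fibonacci-style (each term is the sum of the two before it).
Track B is 36, 49, 64, 81, 100, 121, 144, 169, 196, 225, which is consecutive squares n² from n = 6.
Position 23 → track B, term 11 = 256.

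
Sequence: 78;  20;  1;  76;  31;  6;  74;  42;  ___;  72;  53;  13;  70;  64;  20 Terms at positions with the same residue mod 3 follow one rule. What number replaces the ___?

7

Read the sequence 3 terms at a time; column i is its own pattern.
Subsequence A is 78, 76, 74, 72, 70, which is arithmetic with common difference −2.
Subsequence B is 20, 31, 42, 53, 64, which is arithmetic with common difference +11.
Subsequence C is 1, 6, ?, 13, 20, which is each term equals the sum of the previous two.
Subsequence C's pattern makes the blank 7.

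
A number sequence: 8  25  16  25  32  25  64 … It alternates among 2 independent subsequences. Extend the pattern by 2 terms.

Split by position mod 2 into 2 tracks.
Track A: 8, 16, 32, 64 (successive powers of 2).
Track B: 25, 25, 25 (the constant sequence 25).
The 8th slot belongs to track B; its 4th term is 25.
Position 9 falls in track A as its term 5, giving 128.

25, 128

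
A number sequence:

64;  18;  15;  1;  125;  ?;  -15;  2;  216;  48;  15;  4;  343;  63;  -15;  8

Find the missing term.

Read the sequence 4 terms at a time; column i is its own pattern.
Track A: 64, 125, 216, 343 — consecutive cubes n³ from n = 4.
Track B: 18, ?, 48, 63 — arithmetic, step +15.
Track C: 15, -15, 15, -15 — oscillating between 15 and -15.
Track D: 1, 2, 4, 8 — powers of 2.
Track B's pattern makes the blank 33.

33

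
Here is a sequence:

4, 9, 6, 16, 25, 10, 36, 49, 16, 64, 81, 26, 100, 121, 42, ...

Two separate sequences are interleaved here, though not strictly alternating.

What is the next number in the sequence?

144

Positions follow the repeating pattern AAB; grouping by letter gives 2 tracks.
Stream A: 4, 9, 16, 25, 36, 49, 64, 81, 100, 121 — consecutive squares n² from n = 2.
Stream B: 6, 10, 16, 26, 42 — each term equals the sum of the previous two.
Term 16 comes from stream A (its 11th entry): 144.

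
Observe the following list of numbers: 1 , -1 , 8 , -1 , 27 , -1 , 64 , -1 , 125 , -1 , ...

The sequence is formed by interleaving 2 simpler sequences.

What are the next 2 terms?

Odd-indexed and even-indexed terms follow separate rules.
Track A is 1, 8, 27, 64, 125, which is perfect cubes starting at 1³.
Track B is -1, -1, -1, -1, -1, which is always -1.
The 11th slot belongs to track A; its 6th term is 216.
The 12th slot belongs to track B; its 6th term is -1.

216, -1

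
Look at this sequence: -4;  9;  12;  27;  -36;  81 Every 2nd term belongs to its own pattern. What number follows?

108

Odd-indexed and even-indexed terms follow separate rules.
Track A: -4, 12, -36 — multiplying by -3 each time.
Track B: 9, 27, 81 — powers of 3.
Position 7 → track A, term 4 = 108.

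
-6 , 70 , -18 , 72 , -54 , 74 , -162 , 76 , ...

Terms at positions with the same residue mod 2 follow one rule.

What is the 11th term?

Taking every 2nd term gives 2 separate tracks.
Subsequence A is -6, -18, -54, -162, which is geometric, ×3 each step.
Subsequence B is 70, 72, 74, 76, which is adding 2 each time.
Position 11 → subsequence A, term 6 = -1458.

-1458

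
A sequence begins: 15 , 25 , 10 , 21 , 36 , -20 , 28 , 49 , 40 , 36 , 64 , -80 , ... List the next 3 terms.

Read the sequence 3 terms at a time; column i is its own pattern.
Stream A is 15, 21, 28, 36, which is triangular numbers n(n+1)/2 for n = 5, 6, ….
Stream B is 25, 36, 49, 64, which is consecutive squares n² from n = 5.
Stream C is 10, -20, 40, -80, which is geometric, ×-2 each step.
The 13th slot belongs to stream A; its 5th term is 45.
Position 14 falls in stream B as its term 5, giving 81.
Term 15 comes from stream C (its 5th entry): 160.

45, 81, 160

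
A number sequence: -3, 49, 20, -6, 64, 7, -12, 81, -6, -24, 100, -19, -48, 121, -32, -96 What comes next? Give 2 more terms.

144, -45

Taking every 3rd term gives 3 separate tracks.
Track A = -3, -6, -12, -24, -48, -96: geometric, ×2 each step.
Track B = 49, 64, 81, 100, 121: consecutive squares n² from n = 7.
Track C = 20, 7, -6, -19, -32: arithmetic, step −13.
Position 17 falls in track B as its term 6, giving 144.
Position 18 falls in track C as its term 6, giving -45.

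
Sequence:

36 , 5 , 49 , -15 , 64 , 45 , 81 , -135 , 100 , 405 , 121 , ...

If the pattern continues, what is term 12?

-1215

Split by position mod 2 into 2 tracks.
Stream A is 36, 49, 64, 81, 100, 121, which is consecutive squares n² from n = 6.
Stream B is 5, -15, 45, -135, 405, which is geometric with ratio -3.
Position 12 → stream B, term 6 = -1215.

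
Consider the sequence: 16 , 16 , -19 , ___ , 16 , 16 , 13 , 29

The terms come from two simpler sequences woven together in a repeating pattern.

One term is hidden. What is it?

-3

The slot pattern repeats as AABB (period 4), so there are 2 interleaved tracks.
Track A = 16, 16, 16, 16: the constant sequence 16.
Track B = -19, ?, 13, 29: adding 16 each time.
Filling track B at index 2 by its rule yields -3.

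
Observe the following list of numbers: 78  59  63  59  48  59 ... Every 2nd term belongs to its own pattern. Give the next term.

33

Split by position mod 2 into 2 tracks.
Track A: 78, 63, 48 (arithmetic with common difference −15).
Track B: 59, 59, 59 (always 59).
The 7th slot belongs to track A; its 4th term is 33.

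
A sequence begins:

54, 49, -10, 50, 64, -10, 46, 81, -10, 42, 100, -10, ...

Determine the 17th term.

Taking every 3rd term gives 3 separate tracks.
Track A is 54, 50, 46, 42, which is linear: a_n = 58 − 4·n.
Track B is 49, 64, 81, 100, which is consecutive squares n² from n = 7.
Track C is -10, -10, -10, -10, which is always -10.
Position 17 → track B, term 6 = 144.

144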